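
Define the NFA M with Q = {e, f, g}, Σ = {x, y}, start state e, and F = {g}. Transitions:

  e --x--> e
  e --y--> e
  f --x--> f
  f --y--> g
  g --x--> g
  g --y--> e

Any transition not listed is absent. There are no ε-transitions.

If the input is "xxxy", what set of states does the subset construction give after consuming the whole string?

Start in {e}.
Read 'x': {e} → {e}.
Read 'x': {e} → {e}.
Read 'x': {e} → {e}.
Read 'y': {e} → {e}.

{e}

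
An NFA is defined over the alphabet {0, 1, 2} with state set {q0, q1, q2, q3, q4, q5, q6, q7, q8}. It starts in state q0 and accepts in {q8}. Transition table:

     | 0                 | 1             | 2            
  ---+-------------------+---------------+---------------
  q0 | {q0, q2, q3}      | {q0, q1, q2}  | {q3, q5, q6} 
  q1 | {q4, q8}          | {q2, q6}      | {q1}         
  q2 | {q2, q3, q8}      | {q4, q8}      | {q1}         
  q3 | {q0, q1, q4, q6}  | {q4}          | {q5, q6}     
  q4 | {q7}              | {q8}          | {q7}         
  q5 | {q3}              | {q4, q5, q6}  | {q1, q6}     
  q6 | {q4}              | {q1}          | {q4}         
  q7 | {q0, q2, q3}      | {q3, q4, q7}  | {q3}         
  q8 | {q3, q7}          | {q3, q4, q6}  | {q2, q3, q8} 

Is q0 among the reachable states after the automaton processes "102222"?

No

Start in {q0}.
Read '1': {q0} → {q0, q1, q2}.
Read '0': {q0, q1, q2} → {q0, q2, q3, q4, q8}.
Read '2': {q0, q2, q3, q4, q8} → {q1, q2, q3, q5, q6, q7, q8}.
Read '2': {q1, q2, q3, q5, q6, q7, q8} → {q1, q2, q3, q4, q5, q6, q8}.
Read '2': {q1, q2, q3, q4, q5, q6, q8} → {q1, q2, q3, q4, q5, q6, q7, q8}.
Read '2': {q1, q2, q3, q4, q5, q6, q7, q8} → {q1, q2, q3, q4, q5, q6, q7, q8}.
State q0 is not in {q1, q2, q3, q4, q5, q6, q7, q8}.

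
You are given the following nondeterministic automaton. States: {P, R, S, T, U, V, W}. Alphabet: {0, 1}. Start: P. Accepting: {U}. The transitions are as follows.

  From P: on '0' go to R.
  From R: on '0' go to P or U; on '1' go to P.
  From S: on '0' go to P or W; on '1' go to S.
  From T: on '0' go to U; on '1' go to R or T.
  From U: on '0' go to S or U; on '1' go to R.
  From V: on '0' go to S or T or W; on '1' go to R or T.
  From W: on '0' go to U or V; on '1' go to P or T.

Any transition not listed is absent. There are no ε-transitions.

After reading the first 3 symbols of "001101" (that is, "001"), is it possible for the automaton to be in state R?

Yes

Start in {P}.
Read '0': {P} → {R}.
Read '0': {R} → {P, U}.
Read '1': {P, U} → {R}.
State R is in {R}.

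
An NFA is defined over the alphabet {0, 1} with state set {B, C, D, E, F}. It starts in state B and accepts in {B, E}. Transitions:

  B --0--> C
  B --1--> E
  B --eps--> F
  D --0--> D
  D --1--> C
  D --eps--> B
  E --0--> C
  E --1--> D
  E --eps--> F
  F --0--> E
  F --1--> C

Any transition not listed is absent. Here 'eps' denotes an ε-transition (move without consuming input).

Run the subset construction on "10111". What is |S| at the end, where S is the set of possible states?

4

Start: ε-closure({B}) = {B, F}.
Read '1': B→{E}, F→{C}; union {C, E}; ε-closure = {C, E, F}.
Read '0': C→∅, E→{C}, F→{E}; union {C, E}; ε-closure = {C, E, F}.
Read '1': C→∅, E→{D}, F→{C}; union {C, D}; ε-closure = {B, C, D, F}.
Read '1': B→{E}, C→∅, D→{C}, F→{C}; union {C, E}; ε-closure = {C, E, F}.
Read '1': C→∅, E→{D}, F→{C}; union {C, D}; ε-closure = {B, C, D, F}.
That set has 4 states.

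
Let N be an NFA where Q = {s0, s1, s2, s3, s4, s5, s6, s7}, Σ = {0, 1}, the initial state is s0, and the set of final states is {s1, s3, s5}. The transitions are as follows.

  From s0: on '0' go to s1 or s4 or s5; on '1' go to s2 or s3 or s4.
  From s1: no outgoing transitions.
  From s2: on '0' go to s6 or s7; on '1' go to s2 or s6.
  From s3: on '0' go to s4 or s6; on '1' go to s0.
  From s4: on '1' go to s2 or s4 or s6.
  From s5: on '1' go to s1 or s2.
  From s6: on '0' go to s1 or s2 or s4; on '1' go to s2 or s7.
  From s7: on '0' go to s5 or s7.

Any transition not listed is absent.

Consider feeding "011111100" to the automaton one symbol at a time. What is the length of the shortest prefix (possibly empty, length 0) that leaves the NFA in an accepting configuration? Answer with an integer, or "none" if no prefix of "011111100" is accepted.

Start in {s0}.
Read '0': {s0} → {s1, s4, s5}.
None of the earlier sets intersect F, but {s1, s4, s5} does.

1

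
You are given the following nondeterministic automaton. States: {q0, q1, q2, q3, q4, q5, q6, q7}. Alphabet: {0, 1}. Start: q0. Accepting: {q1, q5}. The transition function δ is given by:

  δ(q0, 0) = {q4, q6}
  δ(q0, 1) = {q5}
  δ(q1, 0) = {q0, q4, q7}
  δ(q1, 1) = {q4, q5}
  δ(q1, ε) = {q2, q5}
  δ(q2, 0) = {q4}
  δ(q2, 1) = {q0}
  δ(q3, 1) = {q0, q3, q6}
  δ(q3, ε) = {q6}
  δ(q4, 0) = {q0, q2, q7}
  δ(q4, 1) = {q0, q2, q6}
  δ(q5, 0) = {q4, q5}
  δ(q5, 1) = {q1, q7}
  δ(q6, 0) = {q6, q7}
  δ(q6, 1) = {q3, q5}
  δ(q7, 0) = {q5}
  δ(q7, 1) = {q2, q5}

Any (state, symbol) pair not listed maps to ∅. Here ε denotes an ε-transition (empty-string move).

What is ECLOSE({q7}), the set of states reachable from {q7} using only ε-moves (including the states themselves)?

Begin with {q7}.
No ε-moves leave this set, so the closure equals the set itself.

{q7}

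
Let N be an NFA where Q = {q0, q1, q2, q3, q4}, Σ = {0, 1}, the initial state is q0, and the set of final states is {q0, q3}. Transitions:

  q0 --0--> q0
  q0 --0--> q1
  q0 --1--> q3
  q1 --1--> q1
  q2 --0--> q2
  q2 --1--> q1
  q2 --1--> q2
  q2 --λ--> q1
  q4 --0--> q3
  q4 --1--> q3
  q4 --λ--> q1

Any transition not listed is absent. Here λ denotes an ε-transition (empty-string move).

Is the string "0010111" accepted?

No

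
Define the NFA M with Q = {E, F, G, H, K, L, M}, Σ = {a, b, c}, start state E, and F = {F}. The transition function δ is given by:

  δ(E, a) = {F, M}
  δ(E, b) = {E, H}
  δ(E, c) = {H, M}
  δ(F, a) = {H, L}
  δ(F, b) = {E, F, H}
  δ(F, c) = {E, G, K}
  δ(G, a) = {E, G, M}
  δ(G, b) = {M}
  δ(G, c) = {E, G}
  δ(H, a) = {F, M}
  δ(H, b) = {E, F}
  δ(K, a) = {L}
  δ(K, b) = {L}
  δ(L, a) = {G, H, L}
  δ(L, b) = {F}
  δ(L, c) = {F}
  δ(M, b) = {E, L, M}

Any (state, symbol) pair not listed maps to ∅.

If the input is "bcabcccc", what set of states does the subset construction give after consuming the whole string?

Start in {E}.
Read 'b': E→{E, H}; now {E, H}.
Read 'c': E→{H, M}, H→∅; now {H, M}.
Read 'a': H→{F, M}, M→∅; now {F, M}.
Read 'b': F→{E, F, H}, M→{E, L, M}; now {E, F, H, L, M}.
Read 'c': E→{H, M}, F→{E, G, K}, H→∅, L→{F}, M→∅; now {E, F, G, H, K, M}.
Read 'c': E→{H, M}, F→{E, G, K}, G→{E, G}, H→∅, K→∅, M→∅; now {E, G, H, K, M}.
Read 'c': E→{H, M}, G→{E, G}, H→∅, K→∅, M→∅; now {E, G, H, M}.
Read 'c': E→{H, M}, G→{E, G}, H→∅, M→∅; now {E, G, H, M}.

{E, G, H, M}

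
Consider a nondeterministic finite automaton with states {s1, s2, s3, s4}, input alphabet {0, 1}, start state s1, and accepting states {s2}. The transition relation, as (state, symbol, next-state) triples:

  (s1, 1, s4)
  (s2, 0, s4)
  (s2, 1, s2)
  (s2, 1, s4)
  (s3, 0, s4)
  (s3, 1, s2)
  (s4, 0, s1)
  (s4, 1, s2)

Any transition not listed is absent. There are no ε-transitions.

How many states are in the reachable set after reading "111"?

Start in {s1}.
Read '1': s1→{s4}; now {s4}.
Read '1': s4→{s2}; now {s2}.
Read '1': s2→{s2, s4}; now {s2, s4}.
That set has 2 states.

2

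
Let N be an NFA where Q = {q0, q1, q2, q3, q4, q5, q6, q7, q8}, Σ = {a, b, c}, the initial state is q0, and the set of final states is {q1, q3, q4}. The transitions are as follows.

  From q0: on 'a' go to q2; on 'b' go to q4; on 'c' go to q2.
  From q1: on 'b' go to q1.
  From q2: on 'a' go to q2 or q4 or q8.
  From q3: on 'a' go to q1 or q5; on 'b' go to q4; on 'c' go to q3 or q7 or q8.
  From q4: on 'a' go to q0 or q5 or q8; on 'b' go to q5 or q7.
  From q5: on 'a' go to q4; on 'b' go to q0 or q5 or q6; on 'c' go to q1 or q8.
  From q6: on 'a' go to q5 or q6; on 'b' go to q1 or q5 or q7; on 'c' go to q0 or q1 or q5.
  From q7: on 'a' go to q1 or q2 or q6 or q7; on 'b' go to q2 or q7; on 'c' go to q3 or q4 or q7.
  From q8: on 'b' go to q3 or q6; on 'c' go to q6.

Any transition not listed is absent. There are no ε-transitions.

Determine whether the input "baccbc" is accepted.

Start in {q0}.
Read 'b': q0→{q4}; now {q4}.
Read 'a': q4→{q0, q5, q8}; now {q0, q5, q8}.
Read 'c': q0→{q2}, q5→{q1, q8}, q8→{q6}; now {q1, q2, q6, q8}.
Read 'c': q1→∅, q2→∅, q6→{q0, q1, q5}, q8→{q6}; now {q0, q1, q5, q6}.
Read 'b': q0→{q4}, q1→{q1}, q5→{q0, q5, q6}, q6→{q1, q5, q7}; now {q0, q1, q4, q5, q6, q7}.
Read 'c': q0→{q2}, q1→∅, q4→∅, q5→{q1, q8}, q6→{q0, q1, q5}, q7→{q3, q4, q7}; now {q0, q1, q2, q3, q4, q5, q7, q8}.
The final set {q0, q1, q2, q3, q4, q5, q7, q8} contains the accepting states q1, q3, q4.

Yes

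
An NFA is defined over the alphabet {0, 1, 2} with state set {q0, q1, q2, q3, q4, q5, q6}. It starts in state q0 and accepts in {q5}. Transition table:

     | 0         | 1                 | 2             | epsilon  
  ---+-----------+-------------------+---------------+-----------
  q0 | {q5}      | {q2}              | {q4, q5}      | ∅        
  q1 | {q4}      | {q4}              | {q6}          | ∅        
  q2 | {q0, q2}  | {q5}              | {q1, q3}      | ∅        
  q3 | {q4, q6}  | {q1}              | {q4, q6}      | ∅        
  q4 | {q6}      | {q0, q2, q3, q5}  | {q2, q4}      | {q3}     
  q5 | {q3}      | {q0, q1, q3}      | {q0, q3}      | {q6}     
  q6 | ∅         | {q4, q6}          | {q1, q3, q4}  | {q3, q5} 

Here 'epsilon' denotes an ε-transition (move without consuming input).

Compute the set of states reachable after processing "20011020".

{q0, q2, q3, q4, q5, q6}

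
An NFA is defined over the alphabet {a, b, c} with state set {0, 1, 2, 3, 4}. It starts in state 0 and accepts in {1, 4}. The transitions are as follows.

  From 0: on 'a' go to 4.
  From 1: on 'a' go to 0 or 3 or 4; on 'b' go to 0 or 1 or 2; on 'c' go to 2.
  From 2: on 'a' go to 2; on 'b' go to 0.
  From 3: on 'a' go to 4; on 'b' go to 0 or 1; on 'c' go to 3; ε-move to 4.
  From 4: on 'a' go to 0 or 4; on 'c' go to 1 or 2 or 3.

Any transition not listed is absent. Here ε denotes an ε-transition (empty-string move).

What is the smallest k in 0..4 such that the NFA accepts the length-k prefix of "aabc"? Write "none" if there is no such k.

1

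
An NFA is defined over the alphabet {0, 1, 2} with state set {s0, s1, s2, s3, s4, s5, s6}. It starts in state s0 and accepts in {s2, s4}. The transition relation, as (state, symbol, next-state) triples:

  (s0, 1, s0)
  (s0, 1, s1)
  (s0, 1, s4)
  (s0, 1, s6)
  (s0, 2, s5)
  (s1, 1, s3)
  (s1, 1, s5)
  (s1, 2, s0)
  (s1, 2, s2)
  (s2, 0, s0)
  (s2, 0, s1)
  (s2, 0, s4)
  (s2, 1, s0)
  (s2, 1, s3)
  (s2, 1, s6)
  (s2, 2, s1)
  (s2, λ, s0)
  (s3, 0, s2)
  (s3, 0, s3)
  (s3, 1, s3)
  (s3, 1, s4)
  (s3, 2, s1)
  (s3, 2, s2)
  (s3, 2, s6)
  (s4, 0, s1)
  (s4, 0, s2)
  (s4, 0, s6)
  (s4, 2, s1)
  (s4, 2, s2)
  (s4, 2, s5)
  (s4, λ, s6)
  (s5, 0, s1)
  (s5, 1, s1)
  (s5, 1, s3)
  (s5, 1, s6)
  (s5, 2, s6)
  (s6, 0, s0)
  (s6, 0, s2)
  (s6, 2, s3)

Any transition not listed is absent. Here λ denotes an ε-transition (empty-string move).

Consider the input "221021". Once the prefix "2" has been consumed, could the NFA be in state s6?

No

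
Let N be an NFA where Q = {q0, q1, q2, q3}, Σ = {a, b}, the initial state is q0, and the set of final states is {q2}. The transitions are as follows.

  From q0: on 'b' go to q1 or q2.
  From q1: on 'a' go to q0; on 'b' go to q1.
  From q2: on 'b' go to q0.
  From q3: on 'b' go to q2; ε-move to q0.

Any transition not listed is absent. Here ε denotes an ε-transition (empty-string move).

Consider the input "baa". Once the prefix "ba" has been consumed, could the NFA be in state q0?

Start in {q0}.
Read 'b': {q0} → {q1, q2}.
Read 'a': {q1, q2} → {q0}.
State q0 is in {q0}.

Yes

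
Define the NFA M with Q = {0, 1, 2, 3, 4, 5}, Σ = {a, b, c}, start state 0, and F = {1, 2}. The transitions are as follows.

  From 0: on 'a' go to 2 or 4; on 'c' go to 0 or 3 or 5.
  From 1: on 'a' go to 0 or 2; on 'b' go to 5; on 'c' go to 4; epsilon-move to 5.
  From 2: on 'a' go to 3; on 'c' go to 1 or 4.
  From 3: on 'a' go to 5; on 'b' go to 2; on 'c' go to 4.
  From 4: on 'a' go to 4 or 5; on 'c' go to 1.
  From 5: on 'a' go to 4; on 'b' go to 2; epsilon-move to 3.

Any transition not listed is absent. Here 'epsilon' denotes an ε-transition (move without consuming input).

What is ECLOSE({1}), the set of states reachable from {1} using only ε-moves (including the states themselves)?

{1, 3, 5}

Begin with {1}.
ε-move 1 → 5; add 5.
ε-move 5 → 3; add 3.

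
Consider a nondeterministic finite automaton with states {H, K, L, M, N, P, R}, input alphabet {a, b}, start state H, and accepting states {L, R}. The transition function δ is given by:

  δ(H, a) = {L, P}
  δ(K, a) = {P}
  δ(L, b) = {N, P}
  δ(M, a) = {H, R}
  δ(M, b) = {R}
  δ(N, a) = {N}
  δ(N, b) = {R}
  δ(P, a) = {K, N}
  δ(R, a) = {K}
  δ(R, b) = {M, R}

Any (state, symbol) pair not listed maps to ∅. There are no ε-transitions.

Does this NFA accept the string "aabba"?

Yes

Start in {H}.
Read 'a': {H} → {L, P}.
Read 'a': {L, P} → {K, N}.
Read 'b': {K, N} → {R}.
Read 'b': {R} → {M, R}.
Read 'a': {M, R} → {H, K, R}.
The final set {H, K, R} contains the accepting state R.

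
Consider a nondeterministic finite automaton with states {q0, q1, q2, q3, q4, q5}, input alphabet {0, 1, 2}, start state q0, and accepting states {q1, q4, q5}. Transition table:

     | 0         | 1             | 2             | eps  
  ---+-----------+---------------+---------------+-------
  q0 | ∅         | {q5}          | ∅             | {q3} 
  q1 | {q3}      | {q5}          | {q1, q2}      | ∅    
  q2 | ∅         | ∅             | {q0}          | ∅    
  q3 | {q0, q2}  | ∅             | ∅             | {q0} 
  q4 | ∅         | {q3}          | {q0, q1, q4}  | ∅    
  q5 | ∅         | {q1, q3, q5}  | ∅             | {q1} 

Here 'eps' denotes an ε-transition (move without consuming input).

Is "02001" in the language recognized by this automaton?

Start: ε-closure({q0}) = {q0, q3}.
Read '0': {q0, q3} → {q0, q2, q3}.
Read '2': {q0, q2, q3} → {q0, q3}.
Read '0': {q0, q3} → {q0, q2, q3}.
Read '0': {q0, q2, q3} → {q0, q2, q3}.
Read '1': {q0, q2, q3} → {q1, q5}.
The final set {q1, q5} contains the accepting states q1, q5.

Yes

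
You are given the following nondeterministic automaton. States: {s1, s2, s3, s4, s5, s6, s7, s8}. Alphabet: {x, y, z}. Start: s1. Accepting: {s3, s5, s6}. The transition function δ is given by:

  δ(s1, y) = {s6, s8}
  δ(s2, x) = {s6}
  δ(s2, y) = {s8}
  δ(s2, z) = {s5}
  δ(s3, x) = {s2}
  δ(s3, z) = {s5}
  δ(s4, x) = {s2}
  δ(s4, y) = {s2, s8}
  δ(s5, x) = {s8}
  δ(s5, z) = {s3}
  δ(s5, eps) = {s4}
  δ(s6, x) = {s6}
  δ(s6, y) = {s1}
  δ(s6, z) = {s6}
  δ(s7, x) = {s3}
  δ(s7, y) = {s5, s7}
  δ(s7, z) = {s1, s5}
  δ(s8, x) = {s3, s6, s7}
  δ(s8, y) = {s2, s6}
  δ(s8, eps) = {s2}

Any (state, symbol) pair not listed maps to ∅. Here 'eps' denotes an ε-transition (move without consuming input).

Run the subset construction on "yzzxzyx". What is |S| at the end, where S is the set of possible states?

3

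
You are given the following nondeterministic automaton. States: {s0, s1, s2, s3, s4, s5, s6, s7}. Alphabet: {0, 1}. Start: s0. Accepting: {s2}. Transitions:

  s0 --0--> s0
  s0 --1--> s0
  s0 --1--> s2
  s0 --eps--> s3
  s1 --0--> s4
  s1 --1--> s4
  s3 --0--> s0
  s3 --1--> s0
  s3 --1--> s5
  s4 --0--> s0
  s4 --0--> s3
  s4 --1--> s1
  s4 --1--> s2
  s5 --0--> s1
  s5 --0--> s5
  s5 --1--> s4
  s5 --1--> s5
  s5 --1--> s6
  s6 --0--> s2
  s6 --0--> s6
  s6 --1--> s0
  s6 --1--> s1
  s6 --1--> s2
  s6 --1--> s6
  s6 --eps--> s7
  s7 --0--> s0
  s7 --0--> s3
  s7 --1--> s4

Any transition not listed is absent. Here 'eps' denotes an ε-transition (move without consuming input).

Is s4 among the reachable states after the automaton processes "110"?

No

Start: ε-closure({s0}) = {s0, s3}.
Read '1': {s0, s3} → {s0, s2, s3, s5}.
Read '1': {s0, s2, s3, s5} → {s0, s2, s3, s4, s5, s6, s7}.
Read '0': {s0, s2, s3, s4, s5, s6, s7} → {s0, s1, s2, s3, s5, s6, s7}.
State s4 is not in {s0, s1, s2, s3, s5, s6, s7}.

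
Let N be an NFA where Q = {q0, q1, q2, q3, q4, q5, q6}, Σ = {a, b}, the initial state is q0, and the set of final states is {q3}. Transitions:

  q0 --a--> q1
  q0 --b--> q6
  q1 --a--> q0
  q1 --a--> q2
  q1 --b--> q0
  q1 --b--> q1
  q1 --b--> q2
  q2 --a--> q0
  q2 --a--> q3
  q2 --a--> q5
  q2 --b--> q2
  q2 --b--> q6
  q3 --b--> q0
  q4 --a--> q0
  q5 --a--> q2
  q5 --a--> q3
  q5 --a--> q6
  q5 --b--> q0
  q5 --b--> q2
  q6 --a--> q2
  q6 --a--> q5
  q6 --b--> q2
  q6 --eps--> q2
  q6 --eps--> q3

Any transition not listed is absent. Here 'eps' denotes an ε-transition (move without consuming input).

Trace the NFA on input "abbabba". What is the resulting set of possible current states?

{q0, q1, q2, q3, q5}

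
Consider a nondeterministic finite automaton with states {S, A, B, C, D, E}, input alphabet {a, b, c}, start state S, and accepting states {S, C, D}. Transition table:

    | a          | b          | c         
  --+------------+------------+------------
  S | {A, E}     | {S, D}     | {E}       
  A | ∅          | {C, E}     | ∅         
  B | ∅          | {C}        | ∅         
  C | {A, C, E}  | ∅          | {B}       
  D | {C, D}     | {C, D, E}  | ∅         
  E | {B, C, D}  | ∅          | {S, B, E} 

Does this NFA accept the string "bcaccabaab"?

Start in {S}.
Read 'b': S→{S, D}; now {S, D}.
Read 'c': S→{E}, D→∅; now {E}.
Read 'a': E→{B, C, D}; now {B, C, D}.
Read 'c': B→∅, C→{B}, D→∅; now {B}.
Read 'c': B→∅; now ∅.
The set is empty and remains empty for the remaining 5 symbols.
The final set ∅ contains no accepting state.

No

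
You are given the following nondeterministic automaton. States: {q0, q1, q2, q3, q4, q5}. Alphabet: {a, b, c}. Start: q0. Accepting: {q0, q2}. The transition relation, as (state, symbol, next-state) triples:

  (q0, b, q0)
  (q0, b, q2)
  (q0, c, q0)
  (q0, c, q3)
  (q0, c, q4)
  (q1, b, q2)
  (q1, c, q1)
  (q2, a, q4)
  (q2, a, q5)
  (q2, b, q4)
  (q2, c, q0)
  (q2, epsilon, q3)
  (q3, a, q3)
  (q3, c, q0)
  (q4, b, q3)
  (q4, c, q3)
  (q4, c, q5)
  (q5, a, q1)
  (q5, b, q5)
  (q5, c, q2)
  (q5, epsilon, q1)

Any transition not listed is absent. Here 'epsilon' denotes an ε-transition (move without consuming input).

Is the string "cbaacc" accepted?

Yes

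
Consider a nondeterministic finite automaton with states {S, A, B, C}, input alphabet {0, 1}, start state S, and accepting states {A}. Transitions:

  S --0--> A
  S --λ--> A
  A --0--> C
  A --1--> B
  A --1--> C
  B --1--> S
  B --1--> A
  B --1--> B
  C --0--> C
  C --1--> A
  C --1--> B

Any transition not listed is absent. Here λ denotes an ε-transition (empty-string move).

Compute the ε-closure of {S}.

{S, A}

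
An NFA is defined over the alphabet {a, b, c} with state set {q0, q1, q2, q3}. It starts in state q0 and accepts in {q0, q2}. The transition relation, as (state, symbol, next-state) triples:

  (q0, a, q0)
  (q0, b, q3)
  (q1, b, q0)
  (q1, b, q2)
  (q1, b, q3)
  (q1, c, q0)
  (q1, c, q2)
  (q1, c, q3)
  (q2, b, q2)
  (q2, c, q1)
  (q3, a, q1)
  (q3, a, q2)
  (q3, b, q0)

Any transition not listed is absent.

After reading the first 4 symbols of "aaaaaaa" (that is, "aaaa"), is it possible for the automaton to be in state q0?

Yes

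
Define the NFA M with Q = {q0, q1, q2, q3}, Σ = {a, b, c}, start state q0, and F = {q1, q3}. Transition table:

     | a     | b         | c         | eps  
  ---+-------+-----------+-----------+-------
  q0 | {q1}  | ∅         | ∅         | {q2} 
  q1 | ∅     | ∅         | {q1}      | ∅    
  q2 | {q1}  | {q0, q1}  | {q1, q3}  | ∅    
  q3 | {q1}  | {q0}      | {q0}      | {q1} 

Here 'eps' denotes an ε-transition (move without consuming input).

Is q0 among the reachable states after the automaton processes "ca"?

No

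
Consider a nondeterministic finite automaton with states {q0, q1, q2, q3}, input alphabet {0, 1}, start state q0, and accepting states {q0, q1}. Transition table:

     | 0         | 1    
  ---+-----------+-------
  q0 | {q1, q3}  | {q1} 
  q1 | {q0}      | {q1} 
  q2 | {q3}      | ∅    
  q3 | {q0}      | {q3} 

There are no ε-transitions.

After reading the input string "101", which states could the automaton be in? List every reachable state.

{q1}

Start in {q0}.
Read '1': q0→{q1}; now {q1}.
Read '0': q1→{q0}; now {q0}.
Read '1': q0→{q1}; now {q1}.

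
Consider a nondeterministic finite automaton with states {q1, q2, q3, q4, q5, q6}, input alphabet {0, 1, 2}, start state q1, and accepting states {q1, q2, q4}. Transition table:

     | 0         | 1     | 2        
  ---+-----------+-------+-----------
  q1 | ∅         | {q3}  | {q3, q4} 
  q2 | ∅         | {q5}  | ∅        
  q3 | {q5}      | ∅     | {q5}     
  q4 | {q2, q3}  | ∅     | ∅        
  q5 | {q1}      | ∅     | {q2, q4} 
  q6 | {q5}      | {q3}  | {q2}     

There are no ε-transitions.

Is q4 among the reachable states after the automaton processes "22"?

No

Start in {q1}.
Read '2': q1→{q3, q4}; now {q3, q4}.
Read '2': q3→{q5}, q4→∅; now {q5}.
State q4 is not in {q5}.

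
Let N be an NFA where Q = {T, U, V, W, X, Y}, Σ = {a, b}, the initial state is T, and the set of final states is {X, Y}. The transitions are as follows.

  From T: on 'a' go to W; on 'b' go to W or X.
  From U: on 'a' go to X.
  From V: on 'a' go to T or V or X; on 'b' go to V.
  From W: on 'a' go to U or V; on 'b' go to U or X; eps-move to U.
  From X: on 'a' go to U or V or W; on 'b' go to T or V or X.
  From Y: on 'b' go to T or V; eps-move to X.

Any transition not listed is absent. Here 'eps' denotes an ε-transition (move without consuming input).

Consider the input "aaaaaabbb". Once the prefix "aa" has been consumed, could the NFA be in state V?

Start in {T}.
Read 'a': {T} → {U, W}.
Read 'a': {U, W} → {U, V, X}.
State V is in {U, V, X}.

Yes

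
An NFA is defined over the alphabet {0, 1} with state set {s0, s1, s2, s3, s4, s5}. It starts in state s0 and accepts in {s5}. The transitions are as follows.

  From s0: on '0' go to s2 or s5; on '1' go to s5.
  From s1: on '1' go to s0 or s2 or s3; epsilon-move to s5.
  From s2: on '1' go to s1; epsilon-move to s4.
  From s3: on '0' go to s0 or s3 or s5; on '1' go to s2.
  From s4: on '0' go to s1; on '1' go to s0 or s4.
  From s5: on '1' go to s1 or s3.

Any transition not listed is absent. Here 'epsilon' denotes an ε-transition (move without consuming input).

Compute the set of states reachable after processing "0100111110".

{s0, s1, s2, s3, s4, s5}

Start in {s0}.
Read '0': s0→{s2, s5}; union {s2, s5}; ε-closure = {s2, s4, s5}.
Read '1': s2→{s1}, s4→{s0, s4}, s5→{s1, s3}; union {s0, s1, s3, s4}; ε-closure = {s0, s1, s3, s4, s5}.
Read '0': s0→{s2, s5}, s1→∅, s3→{s0, s3, s5}, s4→{s1}, s5→∅; union {s0, s1, s2, s3, s5}; ε-closure = {s0, s1, s2, s3, s4, s5}.
Read '0': s0→{s2, s5}, s1→∅, s2→∅, s3→{s0, s3, s5}, s4→{s1}, s5→∅; union {s0, s1, s2, s3, s5}; ε-closure = {s0, s1, s2, s3, s4, s5}.
Read '1': s0→{s5}, s1→{s0, s2, s3}, s2→{s1}, s3→{s2}, s4→{s0, s4}, s5→{s1, s3}; now {s0, s1, s2, s3, s4, s5}.
Read '1': s0→{s5}, s1→{s0, s2, s3}, s2→{s1}, s3→{s2}, s4→{s0, s4}, s5→{s1, s3}; now {s0, s1, s2, s3, s4, s5}.
Read '1': s0→{s5}, s1→{s0, s2, s3}, s2→{s1}, s3→{s2}, s4→{s0, s4}, s5→{s1, s3}; now {s0, s1, s2, s3, s4, s5}.
Read '1': s0→{s5}, s1→{s0, s2, s3}, s2→{s1}, s3→{s2}, s4→{s0, s4}, s5→{s1, s3}; now {s0, s1, s2, s3, s4, s5}.
Read '1': s0→{s5}, s1→{s0, s2, s3}, s2→{s1}, s3→{s2}, s4→{s0, s4}, s5→{s1, s3}; now {s0, s1, s2, s3, s4, s5}.
Read '0': s0→{s2, s5}, s1→∅, s2→∅, s3→{s0, s3, s5}, s4→{s1}, s5→∅; union {s0, s1, s2, s3, s5}; ε-closure = {s0, s1, s2, s3, s4, s5}.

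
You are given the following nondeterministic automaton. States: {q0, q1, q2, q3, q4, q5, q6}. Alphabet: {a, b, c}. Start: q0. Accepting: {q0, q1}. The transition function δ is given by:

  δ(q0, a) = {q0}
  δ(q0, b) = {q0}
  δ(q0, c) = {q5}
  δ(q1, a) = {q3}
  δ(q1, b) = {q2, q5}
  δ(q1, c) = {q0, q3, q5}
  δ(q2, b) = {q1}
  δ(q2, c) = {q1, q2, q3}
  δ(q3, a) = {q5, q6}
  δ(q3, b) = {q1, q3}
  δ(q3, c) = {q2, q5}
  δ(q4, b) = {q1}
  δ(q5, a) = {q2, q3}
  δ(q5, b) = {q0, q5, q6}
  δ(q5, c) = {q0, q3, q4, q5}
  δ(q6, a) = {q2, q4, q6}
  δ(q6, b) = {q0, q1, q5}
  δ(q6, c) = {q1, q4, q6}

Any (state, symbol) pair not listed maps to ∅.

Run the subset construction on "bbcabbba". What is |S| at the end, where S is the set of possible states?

Start in {q0}.
Read 'b': {q0} → {q0}.
Read 'b': {q0} → {q0}.
Read 'c': {q0} → {q5}.
Read 'a': {q5} → {q2, q3}.
Read 'b': {q2, q3} → {q1, q3}.
Read 'b': {q1, q3} → {q1, q2, q3, q5}.
Read 'b': {q1, q2, q3, q5} → {q0, q1, q2, q3, q5, q6}.
Read 'a': {q0, q1, q2, q3, q5, q6} → {q0, q2, q3, q4, q5, q6}.
That set has 6 states.

6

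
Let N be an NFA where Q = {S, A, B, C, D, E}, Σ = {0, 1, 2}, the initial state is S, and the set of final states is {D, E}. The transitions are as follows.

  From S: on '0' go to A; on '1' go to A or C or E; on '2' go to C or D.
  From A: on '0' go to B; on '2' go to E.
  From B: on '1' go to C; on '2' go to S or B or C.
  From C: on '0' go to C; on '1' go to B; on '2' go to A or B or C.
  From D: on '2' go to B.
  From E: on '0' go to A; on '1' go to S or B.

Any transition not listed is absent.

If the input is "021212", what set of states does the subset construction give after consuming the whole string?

{S, A, B, C, E}

Start in {S}.
Read '0': S→{A}; now {A}.
Read '2': A→{E}; now {E}.
Read '1': E→{S, B}; now {S, B}.
Read '2': S→{C, D}, B→{S, B, C}; now {S, B, C, D}.
Read '1': S→{A, C, E}, B→{C}, C→{B}, D→∅; now {A, B, C, E}.
Read '2': A→{E}, B→{S, B, C}, C→{A, B, C}, E→∅; now {S, A, B, C, E}.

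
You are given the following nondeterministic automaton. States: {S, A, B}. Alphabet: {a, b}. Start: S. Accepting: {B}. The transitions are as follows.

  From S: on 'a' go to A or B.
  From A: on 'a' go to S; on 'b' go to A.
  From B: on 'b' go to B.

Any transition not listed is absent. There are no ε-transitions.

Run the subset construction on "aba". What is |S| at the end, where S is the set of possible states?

1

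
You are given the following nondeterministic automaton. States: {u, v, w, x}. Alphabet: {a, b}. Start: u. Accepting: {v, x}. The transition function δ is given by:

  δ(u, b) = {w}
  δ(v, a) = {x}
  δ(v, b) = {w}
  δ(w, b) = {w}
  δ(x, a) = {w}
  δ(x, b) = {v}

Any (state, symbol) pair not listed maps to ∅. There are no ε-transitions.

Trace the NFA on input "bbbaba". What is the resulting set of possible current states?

∅

Start in {u}.
Read 'b': u→{w}; now {w}.
Read 'b': w→{w}; now {w}.
Read 'b': w→{w}; now {w}.
Read 'a': w→∅; now ∅.
The set is empty and remains empty for the remaining 2 symbols.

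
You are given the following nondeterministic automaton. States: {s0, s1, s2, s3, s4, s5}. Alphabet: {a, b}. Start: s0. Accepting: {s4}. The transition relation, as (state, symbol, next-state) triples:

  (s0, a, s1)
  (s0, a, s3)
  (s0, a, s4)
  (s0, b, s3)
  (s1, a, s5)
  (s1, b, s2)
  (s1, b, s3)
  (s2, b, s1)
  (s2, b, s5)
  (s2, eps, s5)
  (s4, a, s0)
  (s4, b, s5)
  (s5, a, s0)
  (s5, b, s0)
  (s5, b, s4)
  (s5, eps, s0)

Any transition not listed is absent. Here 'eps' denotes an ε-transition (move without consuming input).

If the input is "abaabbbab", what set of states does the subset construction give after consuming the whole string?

{s0, s2, s3, s5}

Start in {s0}.
Read 'a': {s0} → {s1, s3, s4}.
Read 'b': {s1, s3, s4} → {s0, s2, s3, s5}.
Read 'a': {s0, s2, s3, s5} → {s0, s1, s3, s4}.
Read 'a': {s0, s1, s3, s4} → {s0, s1, s3, s4, s5}.
Read 'b': {s0, s1, s3, s4, s5} → {s0, s2, s3, s4, s5}.
Read 'b': {s0, s2, s3, s4, s5} → {s0, s1, s3, s4, s5}.
Read 'b': {s0, s1, s3, s4, s5} → {s0, s2, s3, s4, s5}.
Read 'a': {s0, s2, s3, s4, s5} → {s0, s1, s3, s4}.
Read 'b': {s0, s1, s3, s4} → {s0, s2, s3, s5}.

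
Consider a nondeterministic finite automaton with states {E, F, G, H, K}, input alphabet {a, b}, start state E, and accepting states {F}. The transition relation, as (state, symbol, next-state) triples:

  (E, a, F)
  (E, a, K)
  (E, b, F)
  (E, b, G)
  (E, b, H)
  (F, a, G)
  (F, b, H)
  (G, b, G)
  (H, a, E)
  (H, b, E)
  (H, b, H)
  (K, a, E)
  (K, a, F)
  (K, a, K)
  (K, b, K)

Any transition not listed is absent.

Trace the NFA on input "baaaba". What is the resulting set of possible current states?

Start in {E}.
Read 'b': E→{F, G, H}; now {F, G, H}.
Read 'a': F→{G}, G→∅, H→{E}; now {E, G}.
Read 'a': E→{F, K}, G→∅; now {F, K}.
Read 'a': F→{G}, K→{E, F, K}; now {E, F, G, K}.
Read 'b': E→{F, G, H}, F→{H}, G→{G}, K→{K}; now {F, G, H, K}.
Read 'a': F→{G}, G→∅, H→{E}, K→{E, F, K}; now {E, F, G, K}.

{E, F, G, K}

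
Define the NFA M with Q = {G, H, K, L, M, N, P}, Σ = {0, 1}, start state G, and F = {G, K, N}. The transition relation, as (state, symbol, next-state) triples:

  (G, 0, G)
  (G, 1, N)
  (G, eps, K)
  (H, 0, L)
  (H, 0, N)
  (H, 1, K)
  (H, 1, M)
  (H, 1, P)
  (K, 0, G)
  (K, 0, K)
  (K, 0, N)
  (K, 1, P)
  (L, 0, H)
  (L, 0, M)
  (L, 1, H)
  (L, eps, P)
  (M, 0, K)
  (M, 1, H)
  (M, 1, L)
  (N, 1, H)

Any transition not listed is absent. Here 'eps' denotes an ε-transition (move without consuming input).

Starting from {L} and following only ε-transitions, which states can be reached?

{L, P}

Begin with {L}.
ε-move L → P; add P.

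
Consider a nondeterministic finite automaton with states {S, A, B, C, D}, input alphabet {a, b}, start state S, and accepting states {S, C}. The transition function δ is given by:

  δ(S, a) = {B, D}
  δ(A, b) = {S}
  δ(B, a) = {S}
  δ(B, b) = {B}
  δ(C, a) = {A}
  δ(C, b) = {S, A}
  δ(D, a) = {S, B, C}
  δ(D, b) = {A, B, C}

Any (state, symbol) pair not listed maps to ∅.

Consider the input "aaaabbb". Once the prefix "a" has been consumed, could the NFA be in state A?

No

Start in {S}.
Read 'a': {S} → {B, D}.
State A is not in {B, D}.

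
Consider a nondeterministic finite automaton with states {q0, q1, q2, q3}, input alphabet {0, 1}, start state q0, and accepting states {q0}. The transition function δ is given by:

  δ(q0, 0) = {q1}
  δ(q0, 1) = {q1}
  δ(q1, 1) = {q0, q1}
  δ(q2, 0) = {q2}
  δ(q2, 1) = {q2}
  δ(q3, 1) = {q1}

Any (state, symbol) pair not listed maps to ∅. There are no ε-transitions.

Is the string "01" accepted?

Yes

Start in {q0}.
Read '0': q0→{q1}; now {q1}.
Read '1': q1→{q0, q1}; now {q0, q1}.
The final set {q0, q1} contains the accepting state q0.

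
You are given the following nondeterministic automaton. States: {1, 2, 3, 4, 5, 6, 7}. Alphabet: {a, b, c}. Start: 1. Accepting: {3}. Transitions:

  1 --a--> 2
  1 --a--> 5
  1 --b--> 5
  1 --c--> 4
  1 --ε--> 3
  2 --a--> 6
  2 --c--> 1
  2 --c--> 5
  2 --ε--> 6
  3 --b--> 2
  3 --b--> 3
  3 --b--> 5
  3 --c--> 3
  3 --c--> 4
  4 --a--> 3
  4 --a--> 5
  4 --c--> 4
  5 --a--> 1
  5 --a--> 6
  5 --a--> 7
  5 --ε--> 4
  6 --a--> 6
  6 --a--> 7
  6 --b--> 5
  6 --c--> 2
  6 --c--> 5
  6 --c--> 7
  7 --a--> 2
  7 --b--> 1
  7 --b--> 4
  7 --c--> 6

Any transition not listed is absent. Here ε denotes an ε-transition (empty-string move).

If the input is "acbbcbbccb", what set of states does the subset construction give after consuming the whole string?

{1, 2, 3, 4, 5, 6}

Start: ε-closure({1}) = {1, 3}.
Read 'a': 1→{2, 5}, 3→∅; union {2, 5}; ε-closure = {2, 4, 5, 6}.
Read 'c': 2→{1, 5}, 4→{4}, 5→∅, 6→{2, 5, 7}; union {1, 2, 4, 5, 7}; ε-closure = {1, 2, 3, 4, 5, 6, 7}.
Read 'b': 1→{5}, 2→∅, 3→{2, 3, 5}, 4→∅, 5→∅, 6→{5}, 7→{1, 4}; union {1, 2, 3, 4, 5}; ε-closure = {1, 2, 3, 4, 5, 6}.
Read 'b': 1→{5}, 2→∅, 3→{2, 3, 5}, 4→∅, 5→∅, 6→{5}; union {2, 3, 5}; ε-closure = {2, 3, 4, 5, 6}.
Read 'c': 2→{1, 5}, 3→{3, 4}, 4→{4}, 5→∅, 6→{2, 5, 7}; union {1, 2, 3, 4, 5, 7}; ε-closure = {1, 2, 3, 4, 5, 6, 7}.
Read 'b': 1→{5}, 2→∅, 3→{2, 3, 5}, 4→∅, 5→∅, 6→{5}, 7→{1, 4}; union {1, 2, 3, 4, 5}; ε-closure = {1, 2, 3, 4, 5, 6}.
Read 'b': 1→{5}, 2→∅, 3→{2, 3, 5}, 4→∅, 5→∅, 6→{5}; union {2, 3, 5}; ε-closure = {2, 3, 4, 5, 6}.
Read 'c': 2→{1, 5}, 3→{3, 4}, 4→{4}, 5→∅, 6→{2, 5, 7}; union {1, 2, 3, 4, 5, 7}; ε-closure = {1, 2, 3, 4, 5, 6, 7}.
Read 'c': 1→{4}, 2→{1, 5}, 3→{3, 4}, 4→{4}, 5→∅, 6→{2, 5, 7}, 7→{6}; now {1, 2, 3, 4, 5, 6, 7}.
Read 'b': 1→{5}, 2→∅, 3→{2, 3, 5}, 4→∅, 5→∅, 6→{5}, 7→{1, 4}; union {1, 2, 3, 4, 5}; ε-closure = {1, 2, 3, 4, 5, 6}.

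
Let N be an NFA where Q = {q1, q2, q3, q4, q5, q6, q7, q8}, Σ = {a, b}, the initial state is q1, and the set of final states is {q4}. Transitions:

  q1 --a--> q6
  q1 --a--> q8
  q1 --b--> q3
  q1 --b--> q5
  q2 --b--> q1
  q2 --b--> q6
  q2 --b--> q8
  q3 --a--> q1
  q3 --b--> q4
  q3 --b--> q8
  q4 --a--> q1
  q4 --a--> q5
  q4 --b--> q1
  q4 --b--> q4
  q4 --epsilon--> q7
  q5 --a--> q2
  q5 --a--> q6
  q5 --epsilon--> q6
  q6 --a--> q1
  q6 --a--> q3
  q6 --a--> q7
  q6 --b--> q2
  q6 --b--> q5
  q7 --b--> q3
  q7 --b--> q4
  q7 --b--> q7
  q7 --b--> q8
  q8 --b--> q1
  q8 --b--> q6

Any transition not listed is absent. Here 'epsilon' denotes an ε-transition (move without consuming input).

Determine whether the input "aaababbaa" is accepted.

Start in {q1}.
Read 'a': {q1} → {q6, q8}.
Read 'a': {q6, q8} → {q1, q3, q7}.
Read 'a': {q1, q3, q7} → {q1, q6, q8}.
Read 'b': {q1, q6, q8} → {q1, q2, q3, q5, q6}.
Read 'a': {q1, q2, q3, q5, q6} → {q1, q2, q3, q6, q7, q8}.
Read 'b': {q1, q2, q3, q6, q7, q8} → {q1, q2, q3, q4, q5, q6, q7, q8}.
Read 'b': {q1, q2, q3, q4, q5, q6, q7, q8} → {q1, q2, q3, q4, q5, q6, q7, q8}.
Read 'a': {q1, q2, q3, q4, q5, q6, q7, q8} → {q1, q2, q3, q5, q6, q7, q8}.
Read 'a': {q1, q2, q3, q5, q6, q7, q8} → {q1, q2, q3, q6, q7, q8}.
The final set {q1, q2, q3, q6, q7, q8} contains no accepting state.

No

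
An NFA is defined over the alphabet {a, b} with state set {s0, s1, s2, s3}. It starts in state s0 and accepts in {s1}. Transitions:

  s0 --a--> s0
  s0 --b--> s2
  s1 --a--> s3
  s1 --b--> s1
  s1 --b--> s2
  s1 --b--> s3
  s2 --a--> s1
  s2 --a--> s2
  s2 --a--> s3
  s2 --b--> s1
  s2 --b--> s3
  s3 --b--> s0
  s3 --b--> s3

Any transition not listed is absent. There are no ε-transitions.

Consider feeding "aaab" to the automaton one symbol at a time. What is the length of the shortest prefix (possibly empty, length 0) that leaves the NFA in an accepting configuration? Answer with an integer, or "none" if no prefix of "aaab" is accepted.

none

Start in {s0}.
Read 'a': s0→{s0}; now {s0}.
Read 'a': s0→{s0}; now {s0}.
Read 'a': s0→{s0}; now {s0}.
Read 'b': s0→{s2}; now {s2}.
No reachable set along the way intersects F.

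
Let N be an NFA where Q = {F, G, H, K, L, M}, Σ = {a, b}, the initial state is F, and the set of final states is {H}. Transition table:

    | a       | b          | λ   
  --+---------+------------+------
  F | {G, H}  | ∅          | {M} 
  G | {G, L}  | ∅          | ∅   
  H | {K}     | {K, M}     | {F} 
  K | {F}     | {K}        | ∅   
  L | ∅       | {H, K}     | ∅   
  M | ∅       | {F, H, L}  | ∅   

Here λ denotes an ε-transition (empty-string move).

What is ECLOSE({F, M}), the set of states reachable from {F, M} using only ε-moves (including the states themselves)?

Begin with {F, M}.
No ε-moves leave this set, so the closure equals the set itself.

{F, M}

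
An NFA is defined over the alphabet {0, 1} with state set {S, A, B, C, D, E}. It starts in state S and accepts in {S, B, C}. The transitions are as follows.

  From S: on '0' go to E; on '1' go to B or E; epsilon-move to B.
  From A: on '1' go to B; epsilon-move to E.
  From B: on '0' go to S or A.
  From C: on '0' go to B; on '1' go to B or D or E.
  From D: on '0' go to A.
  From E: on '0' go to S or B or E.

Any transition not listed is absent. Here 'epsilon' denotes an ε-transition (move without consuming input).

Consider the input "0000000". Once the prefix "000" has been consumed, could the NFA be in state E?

Yes

Start: ε-closure({S}) = {S, B}.
Read '0': {S, B} → {S, A, B, E}.
Read '0': {S, A, B, E} → {S, A, B, E}.
Read '0': {S, A, B, E} → {S, A, B, E}.
State E is in {S, A, B, E}.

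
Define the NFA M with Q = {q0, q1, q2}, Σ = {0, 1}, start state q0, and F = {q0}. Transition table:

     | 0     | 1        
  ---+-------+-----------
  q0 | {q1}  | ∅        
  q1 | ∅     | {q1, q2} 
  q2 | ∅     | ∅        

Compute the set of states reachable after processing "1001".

∅

Start in {q0}.
Read '1': {q0} → ∅.
The set is empty and remains empty for the remaining 3 symbols.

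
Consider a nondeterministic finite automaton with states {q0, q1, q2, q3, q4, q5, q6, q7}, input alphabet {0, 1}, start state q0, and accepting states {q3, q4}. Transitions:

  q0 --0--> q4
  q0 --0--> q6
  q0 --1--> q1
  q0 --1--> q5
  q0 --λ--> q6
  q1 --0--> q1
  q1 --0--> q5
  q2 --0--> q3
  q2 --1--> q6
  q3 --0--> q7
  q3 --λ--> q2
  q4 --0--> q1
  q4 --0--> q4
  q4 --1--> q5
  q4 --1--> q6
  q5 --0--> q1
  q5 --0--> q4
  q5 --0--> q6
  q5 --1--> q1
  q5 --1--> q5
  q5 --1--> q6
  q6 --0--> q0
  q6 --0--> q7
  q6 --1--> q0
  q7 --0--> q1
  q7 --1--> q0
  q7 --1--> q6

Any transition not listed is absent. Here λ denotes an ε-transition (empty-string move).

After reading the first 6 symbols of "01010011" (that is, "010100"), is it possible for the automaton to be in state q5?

Yes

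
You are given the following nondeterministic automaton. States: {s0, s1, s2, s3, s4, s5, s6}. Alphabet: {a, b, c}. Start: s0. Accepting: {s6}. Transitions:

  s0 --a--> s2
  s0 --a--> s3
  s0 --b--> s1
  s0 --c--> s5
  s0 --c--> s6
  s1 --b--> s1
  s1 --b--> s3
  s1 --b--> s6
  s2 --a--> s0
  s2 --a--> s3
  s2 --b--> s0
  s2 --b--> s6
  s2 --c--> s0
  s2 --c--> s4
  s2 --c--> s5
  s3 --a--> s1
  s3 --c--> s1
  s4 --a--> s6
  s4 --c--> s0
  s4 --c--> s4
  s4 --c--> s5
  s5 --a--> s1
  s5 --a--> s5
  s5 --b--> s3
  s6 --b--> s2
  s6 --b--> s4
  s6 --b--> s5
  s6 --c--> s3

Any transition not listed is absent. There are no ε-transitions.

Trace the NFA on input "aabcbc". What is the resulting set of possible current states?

{s1, s3}

Start in {s0}.
Read 'a': {s0} → {s2, s3}.
Read 'a': {s2, s3} → {s0, s1, s3}.
Read 'b': {s0, s1, s3} → {s1, s3, s6}.
Read 'c': {s1, s3, s6} → {s1, s3}.
Read 'b': {s1, s3} → {s1, s3, s6}.
Read 'c': {s1, s3, s6} → {s1, s3}.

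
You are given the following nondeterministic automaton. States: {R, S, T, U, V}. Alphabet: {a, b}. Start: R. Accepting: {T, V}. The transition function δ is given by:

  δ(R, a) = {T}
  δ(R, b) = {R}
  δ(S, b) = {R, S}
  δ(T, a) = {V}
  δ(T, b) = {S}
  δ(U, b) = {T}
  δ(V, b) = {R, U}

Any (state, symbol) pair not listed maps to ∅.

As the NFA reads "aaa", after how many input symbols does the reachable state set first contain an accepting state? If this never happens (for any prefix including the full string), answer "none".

1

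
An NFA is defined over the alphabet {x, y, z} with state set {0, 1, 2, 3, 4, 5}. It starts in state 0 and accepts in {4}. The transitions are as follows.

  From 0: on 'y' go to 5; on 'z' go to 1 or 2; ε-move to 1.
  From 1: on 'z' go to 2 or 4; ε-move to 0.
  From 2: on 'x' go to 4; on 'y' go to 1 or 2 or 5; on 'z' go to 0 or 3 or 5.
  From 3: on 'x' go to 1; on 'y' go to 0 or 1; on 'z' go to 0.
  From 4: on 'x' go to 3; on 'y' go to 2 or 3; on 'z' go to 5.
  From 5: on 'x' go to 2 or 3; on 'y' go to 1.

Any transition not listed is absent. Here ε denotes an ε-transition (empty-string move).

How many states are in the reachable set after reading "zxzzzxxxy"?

3

Start: ε-closure({0}) = {0, 1}.
Read 'z': 0→{1, 2}, 1→{2, 4}; union {1, 2, 4}; ε-closure = {0, 1, 2, 4}.
Read 'x': 0→∅, 1→∅, 2→{4}, 4→{3}; now {3, 4}.
Read 'z': 3→{0}, 4→{5}; union {0, 5}; ε-closure = {0, 1, 5}.
Read 'z': 0→{1, 2}, 1→{2, 4}, 5→∅; union {1, 2, 4}; ε-closure = {0, 1, 2, 4}.
Read 'z': 0→{1, 2}, 1→{2, 4}, 2→{0, 3, 5}, 4→{5}; now {0, 1, 2, 3, 4, 5}.
Read 'x': 0→∅, 1→∅, 2→{4}, 3→{1}, 4→{3}, 5→{2, 3}; union {1, 2, 3, 4}; ε-closure = {0, 1, 2, 3, 4}.
Read 'x': 0→∅, 1→∅, 2→{4}, 3→{1}, 4→{3}; union {1, 3, 4}; ε-closure = {0, 1, 3, 4}.
Read 'x': 0→∅, 1→∅, 3→{1}, 4→{3}; union {1, 3}; ε-closure = {0, 1, 3}.
Read 'y': 0→{5}, 1→∅, 3→{0, 1}; now {0, 1, 5}.
That set has 3 states.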